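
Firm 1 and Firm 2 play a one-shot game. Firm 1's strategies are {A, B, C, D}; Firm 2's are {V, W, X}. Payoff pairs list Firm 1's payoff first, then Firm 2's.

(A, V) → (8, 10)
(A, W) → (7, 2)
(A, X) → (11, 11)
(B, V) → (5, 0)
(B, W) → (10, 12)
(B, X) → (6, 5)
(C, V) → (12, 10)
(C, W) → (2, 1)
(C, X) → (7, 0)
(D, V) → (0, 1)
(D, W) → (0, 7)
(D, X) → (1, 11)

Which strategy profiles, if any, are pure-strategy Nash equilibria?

A profile is a Nash equilibrium when each player is best-responding to the other.
Firm 1's best responses — vs V: C (payoff 12); vs W: B (payoff 10); vs X: A (payoff 11).
Firm 2's best responses — vs A: X (payoff 11); vs B: W (payoff 12); vs C: V (payoff 10); vs D: X (payoff 11).
Mutual best responses occur at (A, X), (B, W), and (C, V); at each, neither player gains by switching.

(A, X), (B, W), and (C, V)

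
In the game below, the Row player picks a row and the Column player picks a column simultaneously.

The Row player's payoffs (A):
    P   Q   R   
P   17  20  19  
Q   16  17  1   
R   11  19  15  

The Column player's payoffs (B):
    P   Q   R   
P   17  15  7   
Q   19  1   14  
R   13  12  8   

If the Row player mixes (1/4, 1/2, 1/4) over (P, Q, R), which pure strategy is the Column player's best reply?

P

The Column player's best reply maximizes expected payoff against the mix.
P: (1/4)·17 + (1/2)·19 + (1/4)·13 = 17
Q: (1/4)·15 + (1/2)·1 + (1/4)·12 = 29/4
R: (1/4)·7 + (1/2)·14 + (1/4)·8 = 43/4
Highest expected payoff is 17, from P.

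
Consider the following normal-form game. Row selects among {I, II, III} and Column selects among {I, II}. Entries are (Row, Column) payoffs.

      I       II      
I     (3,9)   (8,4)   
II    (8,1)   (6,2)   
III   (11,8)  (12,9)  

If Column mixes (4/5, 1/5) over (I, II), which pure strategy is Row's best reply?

Compute Row's expected payoff from each pure strategy against the given mix.
I: (4/5)·3 + (1/5)·8 = 4
II: (4/5)·8 + (1/5)·6 = 38/5
III: (4/5)·11 + (1/5)·12 = 56/5
Highest expected payoff is 56/5, from III.

III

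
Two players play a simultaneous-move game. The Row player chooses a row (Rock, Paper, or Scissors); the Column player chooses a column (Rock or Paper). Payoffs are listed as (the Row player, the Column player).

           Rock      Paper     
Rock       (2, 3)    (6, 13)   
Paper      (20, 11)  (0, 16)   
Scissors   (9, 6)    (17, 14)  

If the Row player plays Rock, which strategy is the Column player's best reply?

Paper

With the Row player fixed at Rock, the Column player's payoffs are: Rock → 3, Paper → 13.
The maximum is 13, achieved by Paper.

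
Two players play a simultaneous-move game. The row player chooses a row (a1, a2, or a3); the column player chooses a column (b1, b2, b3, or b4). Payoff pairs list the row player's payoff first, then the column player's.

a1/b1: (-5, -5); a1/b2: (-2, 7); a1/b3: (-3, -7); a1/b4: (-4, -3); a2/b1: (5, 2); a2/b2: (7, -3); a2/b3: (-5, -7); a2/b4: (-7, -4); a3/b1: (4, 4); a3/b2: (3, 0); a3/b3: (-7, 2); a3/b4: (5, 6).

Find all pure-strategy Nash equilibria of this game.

Find each player's best response to every opponent strategy; NE are the intersections.
The row player's best responses — vs b1: a2 (payoff 5); vs b2: a2 (payoff 7); vs b3: a1 (payoff -3); vs b4: a3 (payoff 5).
The column player's best responses — vs a1: b2 (payoff 7); vs a2: b1 (payoff 2); vs a3: b4 (payoff 6).
Mutual best responses occur at (a2, b1) and (a3, b4); at each, neither player gains by switching.

(a2, b1) and (a3, b4)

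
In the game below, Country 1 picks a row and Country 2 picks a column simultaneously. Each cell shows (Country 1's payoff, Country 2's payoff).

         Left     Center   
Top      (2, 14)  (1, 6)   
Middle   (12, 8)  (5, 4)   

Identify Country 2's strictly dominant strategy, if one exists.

Check whether one of Country 2's strategies beats all alternatives regardless of what the opponent does.
Left strictly dominates: vs Top: 14 > 6; vs Middle: 8 > 4.

Left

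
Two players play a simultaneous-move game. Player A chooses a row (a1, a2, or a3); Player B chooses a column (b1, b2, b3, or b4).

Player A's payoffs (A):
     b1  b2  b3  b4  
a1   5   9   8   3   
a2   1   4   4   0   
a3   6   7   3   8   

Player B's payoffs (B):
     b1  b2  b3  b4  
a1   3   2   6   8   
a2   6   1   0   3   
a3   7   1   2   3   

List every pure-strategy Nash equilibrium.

Find each player's best response to every opponent strategy; NE are the intersections.
Player A's best responses — vs b1: a3 (payoff 6); vs b2: a1 (payoff 9); vs b3: a1 (payoff 8); vs b4: a3 (payoff 8).
Player B's best responses — vs a1: b4 (payoff 8); vs a2: b1 (payoff 6); vs a3: b1 (payoff 7).
The only mutual best response is (a3, b1); neither player gains by switching there.

(a3, b1)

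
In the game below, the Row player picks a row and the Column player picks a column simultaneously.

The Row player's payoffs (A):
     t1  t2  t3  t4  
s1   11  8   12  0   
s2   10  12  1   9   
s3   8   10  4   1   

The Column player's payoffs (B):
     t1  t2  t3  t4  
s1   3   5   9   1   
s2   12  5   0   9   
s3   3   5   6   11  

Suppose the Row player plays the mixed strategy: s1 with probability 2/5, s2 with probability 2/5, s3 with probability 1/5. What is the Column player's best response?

t1

Compute the Column player's expected payoff from each pure strategy against the given mix.
t1: (2/5)·3 + (2/5)·12 + (1/5)·3 = 33/5
t2: (2/5)·5 + (2/5)·5 + (1/5)·5 = 5
t3: (2/5)·9 + (2/5)·0 + (1/5)·6 = 24/5
t4: (2/5)·1 + (2/5)·9 + (1/5)·11 = 31/5
Highest expected payoff is 33/5, from t1.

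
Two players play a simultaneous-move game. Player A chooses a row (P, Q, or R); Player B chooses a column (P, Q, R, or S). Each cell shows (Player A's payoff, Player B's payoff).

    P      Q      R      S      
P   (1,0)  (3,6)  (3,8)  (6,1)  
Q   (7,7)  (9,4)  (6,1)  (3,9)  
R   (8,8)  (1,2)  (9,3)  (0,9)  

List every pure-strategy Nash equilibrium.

Check mutual best responses: a cell is a NE iff neither player can gain by unilaterally deviating.
Player A's best responses — vs P: R (payoff 8); vs Q: Q (payoff 9); vs R: R (payoff 9); vs S: P (payoff 6).
Player B's best responses — vs P: R (payoff 8); vs Q: S (payoff 9); vs R: S (payoff 9).
No cell has both players best-responding. For instance, Player A's best reply to R is R, but against R Player B prefers S over R.

There is no pure-strategy Nash equilibrium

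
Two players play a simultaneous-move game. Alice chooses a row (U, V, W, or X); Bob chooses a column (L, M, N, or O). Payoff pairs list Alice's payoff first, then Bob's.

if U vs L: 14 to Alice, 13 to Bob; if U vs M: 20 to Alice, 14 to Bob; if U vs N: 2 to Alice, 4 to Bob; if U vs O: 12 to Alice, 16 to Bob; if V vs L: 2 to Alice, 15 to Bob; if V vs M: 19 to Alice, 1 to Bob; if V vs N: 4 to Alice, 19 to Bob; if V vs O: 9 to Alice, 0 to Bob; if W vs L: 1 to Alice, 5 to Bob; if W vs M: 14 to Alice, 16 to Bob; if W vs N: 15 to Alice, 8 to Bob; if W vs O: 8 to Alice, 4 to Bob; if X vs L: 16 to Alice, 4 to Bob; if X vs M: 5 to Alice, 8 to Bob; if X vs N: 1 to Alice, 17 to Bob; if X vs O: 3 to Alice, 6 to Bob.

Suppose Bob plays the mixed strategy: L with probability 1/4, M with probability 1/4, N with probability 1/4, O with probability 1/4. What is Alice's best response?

Compute Alice's expected payoff from each pure strategy against the given mix.
U: (1/4)·14 + (1/4)·20 + (1/4)·2 + (1/4)·12 = 12
V: (1/4)·2 + (1/4)·19 + (1/4)·4 + (1/4)·9 = 17/2
W: (1/4)·1 + (1/4)·14 + (1/4)·15 + (1/4)·8 = 19/2
X: (1/4)·16 + (1/4)·5 + (1/4)·1 + (1/4)·3 = 25/4
Highest expected payoff is 12, from U.

U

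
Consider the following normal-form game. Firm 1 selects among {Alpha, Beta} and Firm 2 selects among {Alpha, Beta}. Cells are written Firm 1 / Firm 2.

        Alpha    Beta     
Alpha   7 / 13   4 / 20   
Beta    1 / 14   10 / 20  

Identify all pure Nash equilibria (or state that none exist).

(Beta, Beta)

Check mutual best responses: a cell is a NE iff neither player can gain by unilaterally deviating.
Firm 1's best responses — vs Alpha: Alpha (payoff 7); vs Beta: Beta (payoff 10).
Firm 2's best responses — vs Alpha: Beta (payoff 20); vs Beta: Beta (payoff 20).
The only mutual best response is (Beta, Beta); neither player gains by switching there.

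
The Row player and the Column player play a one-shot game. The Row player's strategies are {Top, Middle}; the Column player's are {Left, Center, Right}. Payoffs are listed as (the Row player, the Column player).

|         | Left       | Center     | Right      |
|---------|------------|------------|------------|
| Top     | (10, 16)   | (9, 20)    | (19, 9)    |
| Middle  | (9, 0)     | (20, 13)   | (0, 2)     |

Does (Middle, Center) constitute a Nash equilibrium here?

Holding the Column player at Center: the Row player gets 20 from Middle, versus 9 from Top. No profitable deviation for the Row player.
Holding the Row player at Middle: the Column player gets 13 from Center, versus 0 from Left, 2 from Right. No profitable deviation for the Column player either.

Yes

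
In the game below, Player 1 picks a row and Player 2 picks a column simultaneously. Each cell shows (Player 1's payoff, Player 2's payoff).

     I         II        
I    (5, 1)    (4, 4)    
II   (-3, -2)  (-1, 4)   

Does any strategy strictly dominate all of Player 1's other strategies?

I

A strategy is strictly dominant if it gives Player 1 a strictly higher payoff than every other strategy, against every choice by the opponent.
I strictly dominates: vs I: 5 > -3; vs II: 4 > -1.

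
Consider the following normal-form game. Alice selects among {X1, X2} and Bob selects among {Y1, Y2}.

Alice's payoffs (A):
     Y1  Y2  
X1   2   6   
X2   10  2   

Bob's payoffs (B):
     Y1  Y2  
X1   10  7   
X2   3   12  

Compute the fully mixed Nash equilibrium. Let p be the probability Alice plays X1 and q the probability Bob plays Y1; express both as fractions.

p = 3/4, q = 1/3

In a mixed NE each player is indifferent between their pure strategies, so the opponent's mix sets the indifference.
Bob indifferent between Y1 and Y2: p·10 + (1−p)·3 = p·7 + (1−p)·12 ⟹ 3 + 7p = 12 + (-5)p ⟹ p = 3/4.
Alice indifferent between X1 and X2: q·2 + (1−q)·6 = q·10 + (1−q)·2 ⟹ 6 + (-4)q = 2 + 8q ⟹ q = 1/3.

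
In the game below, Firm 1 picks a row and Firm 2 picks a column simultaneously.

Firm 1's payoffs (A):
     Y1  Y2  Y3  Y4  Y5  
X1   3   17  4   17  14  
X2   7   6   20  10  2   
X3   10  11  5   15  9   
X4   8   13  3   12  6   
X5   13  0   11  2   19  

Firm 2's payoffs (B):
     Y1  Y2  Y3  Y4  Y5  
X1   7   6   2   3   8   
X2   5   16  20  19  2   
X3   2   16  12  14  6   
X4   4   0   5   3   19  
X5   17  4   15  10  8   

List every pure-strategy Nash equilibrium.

Find each player's best response to every opponent strategy; NE are the intersections.
Firm 1's best responses — vs Y1: X5 (payoff 13); vs Y2: X1 (payoff 17); vs Y3: X2 (payoff 20); vs Y4: X1 (payoff 17); vs Y5: X5 (payoff 19).
Firm 2's best responses — vs X1: Y5 (payoff 8); vs X2: Y3 (payoff 20); vs X3: Y2 (payoff 16); vs X4: Y5 (payoff 19); vs X5: Y1 (payoff 17).
Mutual best responses occur at (X2, Y3) and (X5, Y1); at each, neither player gains by switching.

(X2, Y3) and (X5, Y1)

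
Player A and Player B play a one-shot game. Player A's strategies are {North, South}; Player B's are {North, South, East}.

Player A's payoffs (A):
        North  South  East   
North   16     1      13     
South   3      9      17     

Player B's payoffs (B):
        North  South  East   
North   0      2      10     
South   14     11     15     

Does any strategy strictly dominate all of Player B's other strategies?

East

Check whether one of Player B's strategies beats all alternatives regardless of what the opponent does.
East strictly dominates: vs North: 10 > each of {0, 2}; vs South: 15 > each of {14, 11}.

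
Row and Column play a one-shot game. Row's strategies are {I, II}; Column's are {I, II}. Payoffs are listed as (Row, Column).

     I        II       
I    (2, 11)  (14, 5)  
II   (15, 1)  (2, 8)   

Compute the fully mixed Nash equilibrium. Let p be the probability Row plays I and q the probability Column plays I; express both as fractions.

p = 7/13, q = 12/25

In a mixed NE each player is indifferent between their pure strategies, so the opponent's mix sets the indifference.
Column indifferent between I and II: p·11 + (1−p)·1 = p·5 + (1−p)·8 ⟹ 1 + 10p = 8 + (-3)p ⟹ p = 7/13.
Row indifferent between I and II: q·2 + (1−q)·14 = q·15 + (1−q)·2 ⟹ 14 + (-12)q = 2 + 13q ⟹ q = 12/25.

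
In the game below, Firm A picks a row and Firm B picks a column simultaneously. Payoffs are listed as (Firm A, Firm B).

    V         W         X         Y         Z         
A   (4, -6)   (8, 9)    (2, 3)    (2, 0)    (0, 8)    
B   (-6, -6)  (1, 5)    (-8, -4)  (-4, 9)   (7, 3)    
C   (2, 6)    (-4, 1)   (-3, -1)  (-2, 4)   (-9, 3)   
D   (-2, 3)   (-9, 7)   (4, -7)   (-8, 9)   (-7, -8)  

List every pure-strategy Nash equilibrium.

(A, W)

Find each player's best response to every opponent strategy; NE are the intersections.
Firm A's best responses — vs V: A (payoff 4); vs W: A (payoff 8); vs X: D (payoff 4); vs Y: A (payoff 2); vs Z: B (payoff 7).
Firm B's best responses — vs A: W (payoff 9); vs B: Y (payoff 9); vs C: V (payoff 6); vs D: Y (payoff 9).
The only mutual best response is (A, W); neither player gains by switching there.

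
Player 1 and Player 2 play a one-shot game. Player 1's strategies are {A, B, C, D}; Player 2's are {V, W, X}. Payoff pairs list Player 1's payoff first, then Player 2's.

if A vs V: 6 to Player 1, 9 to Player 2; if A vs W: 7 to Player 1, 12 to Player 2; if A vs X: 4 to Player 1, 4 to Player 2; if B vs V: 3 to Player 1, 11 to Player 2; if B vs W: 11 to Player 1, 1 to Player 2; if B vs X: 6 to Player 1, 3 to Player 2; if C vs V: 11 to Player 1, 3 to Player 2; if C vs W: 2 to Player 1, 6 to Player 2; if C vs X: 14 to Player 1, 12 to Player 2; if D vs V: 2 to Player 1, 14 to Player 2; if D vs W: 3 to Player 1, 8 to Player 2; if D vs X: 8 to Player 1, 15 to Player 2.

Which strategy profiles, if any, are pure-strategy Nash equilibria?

(C, X)

Find each player's best response to every opponent strategy; NE are the intersections.
Player 1's best responses — vs V: C (payoff 11); vs W: B (payoff 11); vs X: C (payoff 14).
Player 2's best responses — vs A: W (payoff 12); vs B: V (payoff 11); vs C: X (payoff 12); vs D: X (payoff 15).
The only mutual best response is (C, X); neither player gains by switching there.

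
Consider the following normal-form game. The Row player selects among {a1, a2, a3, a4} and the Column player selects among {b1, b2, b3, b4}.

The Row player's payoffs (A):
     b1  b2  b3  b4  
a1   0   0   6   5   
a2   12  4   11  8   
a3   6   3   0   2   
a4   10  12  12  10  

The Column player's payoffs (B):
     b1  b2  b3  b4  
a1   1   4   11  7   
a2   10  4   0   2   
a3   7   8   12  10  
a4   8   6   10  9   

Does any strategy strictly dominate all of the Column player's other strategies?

Check whether one of the Column player's strategies beats all alternatives regardless of what the opponent does.
b1 is not dominant: against a1, b2 gives 4 > 1.
b2 is not dominant: against a1, b3 gives 11 > 4.
b3 is not dominant: against a2, b1 gives 10 > 0.
b4 is not dominant: against a1, b3 gives 11 > 7.
No single strategy is best against every opponent action.

None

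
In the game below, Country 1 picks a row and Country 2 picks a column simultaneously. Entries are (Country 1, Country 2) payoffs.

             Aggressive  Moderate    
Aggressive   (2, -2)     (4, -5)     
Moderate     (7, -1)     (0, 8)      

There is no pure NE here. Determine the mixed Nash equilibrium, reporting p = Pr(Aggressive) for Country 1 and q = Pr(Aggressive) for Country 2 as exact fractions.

In a mixed NE each player is indifferent between their pure strategies, so the opponent's mix sets the indifference.
Country 2 indifferent between Aggressive and Moderate: p·(-2) + (1−p)·(-1) = p·(-5) + (1−p)·8 ⟹ (-1) + (-1)p = 8 + (-13)p ⟹ p = 3/4.
Country 1 indifferent between Aggressive and Moderate: q·2 + (1−q)·4 = q·7 + (1−q)·0 ⟹ 4 + (-2)q = 0 + 7q ⟹ q = 4/9.

p = 3/4, q = 4/9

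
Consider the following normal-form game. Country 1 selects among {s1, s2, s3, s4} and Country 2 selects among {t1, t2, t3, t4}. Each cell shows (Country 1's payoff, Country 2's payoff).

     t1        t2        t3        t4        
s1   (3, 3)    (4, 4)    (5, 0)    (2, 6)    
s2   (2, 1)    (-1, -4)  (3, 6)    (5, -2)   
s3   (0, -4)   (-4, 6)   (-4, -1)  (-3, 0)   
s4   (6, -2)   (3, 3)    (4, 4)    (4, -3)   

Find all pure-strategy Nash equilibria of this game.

There is no pure-strategy Nash equilibrium

A profile is a Nash equilibrium when each player is best-responding to the other.
Country 1's best responses — vs t1: s4 (payoff 6); vs t2: s1 (payoff 4); vs t3: s1 (payoff 5); vs t4: s2 (payoff 5).
Country 2's best responses — vs s1: t4 (payoff 6); vs s2: t3 (payoff 6); vs s3: t2 (payoff 6); vs s4: t3 (payoff 4).
No cell has both players best-responding. For instance, Country 1's best reply to t1 is s4, but against s4 Country 2 prefers t3 over t1.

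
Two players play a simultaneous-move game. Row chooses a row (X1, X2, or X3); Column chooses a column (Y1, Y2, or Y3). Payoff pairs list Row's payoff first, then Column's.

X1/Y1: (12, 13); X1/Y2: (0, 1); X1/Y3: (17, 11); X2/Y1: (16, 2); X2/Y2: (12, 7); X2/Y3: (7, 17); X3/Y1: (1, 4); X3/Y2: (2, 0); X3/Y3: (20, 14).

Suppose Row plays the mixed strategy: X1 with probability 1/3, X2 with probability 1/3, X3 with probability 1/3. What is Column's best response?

Y3

Compute Column's expected payoff from each pure strategy against the given mix.
Y1: (1/3)·13 + (1/3)·2 + (1/3)·4 = 19/3
Y2: (1/3)·1 + (1/3)·7 + (1/3)·0 = 8/3
Y3: (1/3)·11 + (1/3)·17 + (1/3)·14 = 14
Highest expected payoff is 14, from Y3.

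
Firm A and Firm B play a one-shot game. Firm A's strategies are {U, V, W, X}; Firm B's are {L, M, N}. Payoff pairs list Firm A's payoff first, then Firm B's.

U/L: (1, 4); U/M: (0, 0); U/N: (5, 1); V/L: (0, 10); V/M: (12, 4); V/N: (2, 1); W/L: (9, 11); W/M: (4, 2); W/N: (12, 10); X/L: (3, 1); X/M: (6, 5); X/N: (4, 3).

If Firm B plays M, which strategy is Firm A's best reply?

V

With Firm B fixed at M, Firm A's payoffs are: U → 0, V → 12, W → 4, X → 6.
The maximum is 12, achieved by V.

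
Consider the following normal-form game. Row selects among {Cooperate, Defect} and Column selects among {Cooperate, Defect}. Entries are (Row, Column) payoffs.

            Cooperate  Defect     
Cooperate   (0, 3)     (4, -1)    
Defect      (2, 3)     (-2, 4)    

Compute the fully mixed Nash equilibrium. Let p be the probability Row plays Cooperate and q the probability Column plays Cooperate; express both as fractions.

p = 1/5, q = 3/4

Each player's mixing probability is pinned down by making the *other* player indifferent.
Column indifferent between Cooperate and Defect: p·3 + (1−p)·3 = p·(-1) + (1−p)·4 ⟹ 3 + 0p = 4 + (-5)p ⟹ p = 1/5.
Row indifferent between Cooperate and Defect: q·0 + (1−q)·4 = q·2 + (1−q)·(-2) ⟹ 4 + (-4)q = (-2) + 4q ⟹ q = 3/4.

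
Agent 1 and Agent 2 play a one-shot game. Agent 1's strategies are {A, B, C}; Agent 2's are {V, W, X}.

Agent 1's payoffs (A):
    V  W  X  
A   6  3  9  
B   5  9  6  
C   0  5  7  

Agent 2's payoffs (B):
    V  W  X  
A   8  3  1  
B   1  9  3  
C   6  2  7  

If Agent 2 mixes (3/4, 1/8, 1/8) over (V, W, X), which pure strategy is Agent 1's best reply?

A

Compute Agent 1's expected payoff from each pure strategy against the given mix.
A: (3/4)·6 + (1/8)·3 + (1/8)·9 = 6
B: (3/4)·5 + (1/8)·9 + (1/8)·6 = 45/8
C: (3/4)·0 + (1/8)·5 + (1/8)·7 = 3/2
Highest expected payoff is 6, from A.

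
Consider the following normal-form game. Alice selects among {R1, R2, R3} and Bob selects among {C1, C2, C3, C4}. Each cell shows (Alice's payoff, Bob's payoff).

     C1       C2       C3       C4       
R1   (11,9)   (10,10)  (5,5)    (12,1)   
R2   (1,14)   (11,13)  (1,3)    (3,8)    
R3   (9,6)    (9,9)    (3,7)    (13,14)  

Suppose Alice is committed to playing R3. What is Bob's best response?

With Alice fixed at R3, Bob's payoffs are: C1 → 6, C2 → 9, C3 → 7, C4 → 14.
The maximum is 14, achieved by C4.

C4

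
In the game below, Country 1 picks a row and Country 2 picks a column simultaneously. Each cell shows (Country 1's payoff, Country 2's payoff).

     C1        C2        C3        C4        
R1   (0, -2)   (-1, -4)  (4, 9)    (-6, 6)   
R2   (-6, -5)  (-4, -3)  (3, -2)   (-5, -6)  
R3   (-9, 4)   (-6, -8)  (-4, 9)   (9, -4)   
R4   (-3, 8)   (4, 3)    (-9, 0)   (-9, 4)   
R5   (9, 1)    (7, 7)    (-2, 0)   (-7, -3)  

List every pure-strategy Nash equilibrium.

Find each player's best response to every opponent strategy; NE are the intersections.
Country 1's best responses — vs C1: R5 (payoff 9); vs C2: R5 (payoff 7); vs C3: R1 (payoff 4); vs C4: R3 (payoff 9).
Country 2's best responses — vs R1: C3 (payoff 9); vs R2: C3 (payoff -2); vs R3: C3 (payoff 9); vs R4: C1 (payoff 8); vs R5: C2 (payoff 7).
Mutual best responses occur at (R1, C3) and (R5, C2); at each, neither player gains by switching.

(R1, C3) and (R5, C2)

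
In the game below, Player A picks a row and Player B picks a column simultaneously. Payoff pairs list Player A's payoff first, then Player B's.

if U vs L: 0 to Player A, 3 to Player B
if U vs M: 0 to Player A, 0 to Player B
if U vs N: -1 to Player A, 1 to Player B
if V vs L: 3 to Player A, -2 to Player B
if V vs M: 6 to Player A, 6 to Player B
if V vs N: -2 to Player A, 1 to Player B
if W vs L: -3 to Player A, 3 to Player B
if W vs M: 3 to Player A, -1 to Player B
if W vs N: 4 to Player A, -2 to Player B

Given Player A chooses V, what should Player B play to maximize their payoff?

With Player A fixed at V, Player B's payoffs are: L → -2, M → 6, N → 1.
The maximum is 6, achieved by M.

M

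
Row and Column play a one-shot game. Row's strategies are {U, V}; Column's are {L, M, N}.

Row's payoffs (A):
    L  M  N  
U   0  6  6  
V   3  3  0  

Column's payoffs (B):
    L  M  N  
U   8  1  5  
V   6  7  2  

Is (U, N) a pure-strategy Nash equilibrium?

No

Holding Column at N: Row gets 6 from U, versus 0 from V. No profitable deviation for Row.
Holding Row at U: Column gets 5 from N but could get 8 by switching to L. Column has a profitable deviation.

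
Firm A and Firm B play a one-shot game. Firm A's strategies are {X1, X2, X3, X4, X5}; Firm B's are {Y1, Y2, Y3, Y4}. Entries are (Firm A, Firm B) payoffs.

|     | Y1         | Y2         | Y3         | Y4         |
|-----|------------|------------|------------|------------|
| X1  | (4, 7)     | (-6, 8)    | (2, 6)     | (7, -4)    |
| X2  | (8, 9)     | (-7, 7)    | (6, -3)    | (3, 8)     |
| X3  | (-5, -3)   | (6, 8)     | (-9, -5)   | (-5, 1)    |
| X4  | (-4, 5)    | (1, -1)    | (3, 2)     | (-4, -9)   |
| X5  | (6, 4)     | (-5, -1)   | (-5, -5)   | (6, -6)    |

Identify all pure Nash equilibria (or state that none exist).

(X2, Y1) and (X3, Y2)

Find each player's best response to every opponent strategy; NE are the intersections.
Firm A's best responses — vs Y1: X2 (payoff 8); vs Y2: X3 (payoff 6); vs Y3: X2 (payoff 6); vs Y4: X1 (payoff 7).
Firm B's best responses — vs X1: Y2 (payoff 8); vs X2: Y1 (payoff 9); vs X3: Y2 (payoff 8); vs X4: Y1 (payoff 5); vs X5: Y1 (payoff 4).
Mutual best responses occur at (X2, Y1) and (X3, Y2); at each, neither player gains by switching.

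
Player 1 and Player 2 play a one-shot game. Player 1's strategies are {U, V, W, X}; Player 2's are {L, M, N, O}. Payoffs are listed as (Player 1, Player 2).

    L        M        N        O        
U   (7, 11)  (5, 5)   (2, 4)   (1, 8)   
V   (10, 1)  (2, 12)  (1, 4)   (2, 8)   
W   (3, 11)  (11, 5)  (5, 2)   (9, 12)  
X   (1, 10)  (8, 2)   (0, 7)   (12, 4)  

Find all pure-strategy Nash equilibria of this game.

None

Check mutual best responses: a cell is a NE iff neither player can gain by unilaterally deviating.
Player 1's best responses — vs L: V (payoff 10); vs M: W (payoff 11); vs N: W (payoff 5); vs O: X (payoff 12).
Player 2's best responses — vs U: L (payoff 11); vs V: M (payoff 12); vs W: O (payoff 12); vs X: L (payoff 10).
No cell has both players best-responding. For instance, Player 1's best reply to N is W, but against W Player 2 prefers O over N.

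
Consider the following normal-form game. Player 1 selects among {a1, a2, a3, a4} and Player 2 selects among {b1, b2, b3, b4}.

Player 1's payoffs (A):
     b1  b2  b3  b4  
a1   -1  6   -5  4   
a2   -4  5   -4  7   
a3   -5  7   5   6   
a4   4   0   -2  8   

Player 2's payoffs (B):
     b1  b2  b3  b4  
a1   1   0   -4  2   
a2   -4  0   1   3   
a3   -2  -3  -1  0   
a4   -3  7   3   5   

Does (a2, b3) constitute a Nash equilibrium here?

No

Holding Player 2 at b3: Player 1 gets -4 from a2 but could get 5 by switching to a3. Player 1 has a profitable deviation.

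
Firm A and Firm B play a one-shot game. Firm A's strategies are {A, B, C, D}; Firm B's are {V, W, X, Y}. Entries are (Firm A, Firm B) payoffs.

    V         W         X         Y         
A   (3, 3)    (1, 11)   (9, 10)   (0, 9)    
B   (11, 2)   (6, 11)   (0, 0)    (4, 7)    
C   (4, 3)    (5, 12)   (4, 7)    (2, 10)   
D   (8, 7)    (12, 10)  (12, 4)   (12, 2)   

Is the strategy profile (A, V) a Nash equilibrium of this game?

Holding Firm B at V: Firm A gets 3 from A but could get 11 by switching to B. Firm A has a profitable deviation.

No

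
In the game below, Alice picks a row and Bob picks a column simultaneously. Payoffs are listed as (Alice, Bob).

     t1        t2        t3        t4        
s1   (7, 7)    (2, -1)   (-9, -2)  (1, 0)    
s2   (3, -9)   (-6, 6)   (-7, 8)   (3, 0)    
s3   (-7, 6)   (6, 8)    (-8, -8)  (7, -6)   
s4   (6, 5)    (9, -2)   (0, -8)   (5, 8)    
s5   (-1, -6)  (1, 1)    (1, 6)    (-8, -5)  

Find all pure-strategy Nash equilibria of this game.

(s1, t1) and (s5, t3)

Check mutual best responses: a cell is a NE iff neither player can gain by unilaterally deviating.
Alice's best responses — vs t1: s1 (payoff 7); vs t2: s4 (payoff 9); vs t3: s5 (payoff 1); vs t4: s3 (payoff 7).
Bob's best responses — vs s1: t1 (payoff 7); vs s2: t3 (payoff 8); vs s3: t2 (payoff 8); vs s4: t4 (payoff 8); vs s5: t3 (payoff 6).
Mutual best responses occur at (s1, t1) and (s5, t3); at each, neither player gains by switching.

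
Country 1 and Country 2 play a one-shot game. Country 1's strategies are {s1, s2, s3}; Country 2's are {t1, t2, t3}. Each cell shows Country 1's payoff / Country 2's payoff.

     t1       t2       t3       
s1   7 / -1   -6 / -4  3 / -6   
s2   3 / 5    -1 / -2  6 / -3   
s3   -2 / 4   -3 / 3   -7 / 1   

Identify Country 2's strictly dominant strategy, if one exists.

t1

A strategy is strictly dominant if it gives Country 2 a strictly higher payoff than every other strategy, against every choice by the opponent.
t1 strictly dominates: vs s1: -1 > each of {-4, -6}; vs s2: 5 > each of {-2, -3}; vs s3: 4 > each of {3, 1}.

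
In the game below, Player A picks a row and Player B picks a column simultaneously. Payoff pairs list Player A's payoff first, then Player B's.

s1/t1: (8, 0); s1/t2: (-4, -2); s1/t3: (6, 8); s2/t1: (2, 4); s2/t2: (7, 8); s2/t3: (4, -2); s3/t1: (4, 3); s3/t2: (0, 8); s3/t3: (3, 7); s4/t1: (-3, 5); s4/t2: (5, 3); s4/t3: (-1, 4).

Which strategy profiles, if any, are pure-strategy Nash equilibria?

A profile is a Nash equilibrium when each player is best-responding to the other.
Player A's best responses — vs t1: s1 (payoff 8); vs t2: s2 (payoff 7); vs t3: s1 (payoff 6).
Player B's best responses — vs s1: t3 (payoff 8); vs s2: t2 (payoff 8); vs s3: t2 (payoff 8); vs s4: t1 (payoff 5).
Mutual best responses occur at (s1, t3) and (s2, t2); at each, neither player gains by switching.

(s1, t3) and (s2, t2)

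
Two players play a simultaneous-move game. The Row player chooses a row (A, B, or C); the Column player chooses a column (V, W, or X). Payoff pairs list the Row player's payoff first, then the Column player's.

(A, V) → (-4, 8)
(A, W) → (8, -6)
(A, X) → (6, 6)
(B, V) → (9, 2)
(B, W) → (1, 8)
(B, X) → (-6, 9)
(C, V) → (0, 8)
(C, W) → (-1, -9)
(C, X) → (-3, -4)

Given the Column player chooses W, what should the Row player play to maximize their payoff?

With the Column player fixed at W, the Row player's payoffs are: A → 8, B → 1, C → -1.
The maximum is 8, achieved by A.

A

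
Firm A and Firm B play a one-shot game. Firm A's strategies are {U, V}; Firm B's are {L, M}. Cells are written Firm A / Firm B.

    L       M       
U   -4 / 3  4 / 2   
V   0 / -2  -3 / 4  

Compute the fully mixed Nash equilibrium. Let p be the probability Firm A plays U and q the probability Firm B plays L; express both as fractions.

p = 6/7, q = 7/11

In a mixed NE each player is indifferent between their pure strategies, so the opponent's mix sets the indifference.
Firm B indifferent between L and M: p·3 + (1−p)·(-2) = p·2 + (1−p)·4 ⟹ (-2) + 5p = 4 + (-2)p ⟹ p = 6/7.
Firm A indifferent between U and V: q·(-4) + (1−q)·4 = q·0 + (1−q)·(-3) ⟹ 4 + (-8)q = (-3) + 3q ⟹ q = 7/11.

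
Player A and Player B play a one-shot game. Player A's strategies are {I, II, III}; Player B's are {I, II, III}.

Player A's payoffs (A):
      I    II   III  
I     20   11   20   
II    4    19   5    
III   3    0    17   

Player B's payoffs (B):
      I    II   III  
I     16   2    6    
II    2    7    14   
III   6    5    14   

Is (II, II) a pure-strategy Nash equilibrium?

No

Holding Player B at II: Player A gets 19 from II, versus 11 from I, 0 from III. No profitable deviation for Player A.
Holding Player A at II: Player B gets 7 from II but could get 14 by switching to III. Player B has a profitable deviation.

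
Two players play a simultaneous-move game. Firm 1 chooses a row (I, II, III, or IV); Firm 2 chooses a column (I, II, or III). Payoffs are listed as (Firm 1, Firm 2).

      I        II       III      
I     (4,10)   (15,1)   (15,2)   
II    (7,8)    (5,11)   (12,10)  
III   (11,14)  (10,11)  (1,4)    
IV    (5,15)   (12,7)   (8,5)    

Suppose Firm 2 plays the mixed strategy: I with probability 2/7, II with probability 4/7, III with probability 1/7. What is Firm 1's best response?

Compute Firm 1's expected payoff from each pure strategy against the given mix.
I: (2/7)·4 + (4/7)·15 + (1/7)·15 = 83/7
II: (2/7)·7 + (4/7)·5 + (1/7)·12 = 46/7
III: (2/7)·11 + (4/7)·10 + (1/7)·1 = 9
IV: (2/7)·5 + (4/7)·12 + (1/7)·8 = 66/7
Highest expected payoff is 83/7, from I.

I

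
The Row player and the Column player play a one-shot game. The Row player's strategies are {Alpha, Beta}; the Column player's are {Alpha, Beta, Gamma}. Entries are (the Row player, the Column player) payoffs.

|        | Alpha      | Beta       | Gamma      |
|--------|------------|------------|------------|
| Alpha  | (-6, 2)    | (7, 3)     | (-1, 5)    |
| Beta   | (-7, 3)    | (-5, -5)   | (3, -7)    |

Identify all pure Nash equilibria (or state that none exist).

There is no pure-strategy Nash equilibrium

A profile is a Nash equilibrium when each player is best-responding to the other.
The Row player's best responses — vs Alpha: Alpha (payoff -6); vs Beta: Alpha (payoff 7); vs Gamma: Beta (payoff 3).
The Column player's best responses — vs Alpha: Gamma (payoff 5); vs Beta: Alpha (payoff 3).
No cell has both players best-responding. For instance, the Row player's best reply to Alpha is Alpha, but against Alpha the Column player prefers Gamma over Alpha.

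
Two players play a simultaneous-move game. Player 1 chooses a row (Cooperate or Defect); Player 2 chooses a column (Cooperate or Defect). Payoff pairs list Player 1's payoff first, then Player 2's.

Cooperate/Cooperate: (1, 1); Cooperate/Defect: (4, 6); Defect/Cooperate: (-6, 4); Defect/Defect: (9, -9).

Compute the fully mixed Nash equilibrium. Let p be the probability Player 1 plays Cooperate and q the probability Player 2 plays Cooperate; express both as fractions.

In a mixed NE each player is indifferent between their pure strategies, so the opponent's mix sets the indifference.
Player 2 indifferent between Cooperate and Defect: p·1 + (1−p)·4 = p·6 + (1−p)·(-9) ⟹ 4 + (-3)p = (-9) + 15p ⟹ p = 13/18.
Player 1 indifferent between Cooperate and Defect: q·1 + (1−q)·4 = q·(-6) + (1−q)·9 ⟹ 4 + (-3)q = 9 + (-15)q ⟹ q = 5/12.

p = 13/18, q = 5/12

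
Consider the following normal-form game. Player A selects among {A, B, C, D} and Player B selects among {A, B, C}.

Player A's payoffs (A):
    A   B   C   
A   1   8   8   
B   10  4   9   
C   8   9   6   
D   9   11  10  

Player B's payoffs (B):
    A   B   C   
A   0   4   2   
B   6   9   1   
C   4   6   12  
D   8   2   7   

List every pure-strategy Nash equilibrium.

Find each player's best response to every opponent strategy; NE are the intersections.
Player A's best responses — vs A: B (payoff 10); vs B: D (payoff 11); vs C: D (payoff 10).
Player B's best responses — vs A: B (payoff 4); vs B: B (payoff 9); vs C: C (payoff 12); vs D: A (payoff 8).
No cell has both players best-responding. For instance, Player A's best reply to B is D, but against D Player B prefers A over B.

There is no pure-strategy Nash equilibrium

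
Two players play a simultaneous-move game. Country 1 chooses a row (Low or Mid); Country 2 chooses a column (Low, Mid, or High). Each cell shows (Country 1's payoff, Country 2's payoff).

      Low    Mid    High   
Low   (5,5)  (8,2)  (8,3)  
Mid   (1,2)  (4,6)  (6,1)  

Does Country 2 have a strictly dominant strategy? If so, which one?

None

A strategy is strictly dominant if it gives Country 2 a strictly higher payoff than every other strategy, against every choice by the opponent.
Low is not dominant: against Mid, Mid gives 6 > 2.
Mid is not dominant: against Low, Low gives 5 > 2.
High is not dominant: against Low, Low gives 5 > 3.
No single strategy is best against every opponent action.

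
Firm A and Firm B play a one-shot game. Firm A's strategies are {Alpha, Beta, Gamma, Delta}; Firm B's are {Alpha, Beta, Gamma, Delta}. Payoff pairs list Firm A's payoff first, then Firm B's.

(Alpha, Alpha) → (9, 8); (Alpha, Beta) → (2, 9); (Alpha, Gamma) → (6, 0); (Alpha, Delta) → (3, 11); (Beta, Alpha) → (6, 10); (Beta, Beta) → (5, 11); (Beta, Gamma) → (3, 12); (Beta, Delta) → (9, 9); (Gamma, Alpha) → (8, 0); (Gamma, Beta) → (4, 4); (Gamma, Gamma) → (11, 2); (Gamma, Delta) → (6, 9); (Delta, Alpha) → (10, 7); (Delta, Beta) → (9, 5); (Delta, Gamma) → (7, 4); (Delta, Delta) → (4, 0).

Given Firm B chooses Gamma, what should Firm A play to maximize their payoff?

With Firm B fixed at Gamma, Firm A's payoffs are: Alpha → 6, Beta → 3, Gamma → 11, Delta → 7.
The maximum is 11, achieved by Gamma.

Gamma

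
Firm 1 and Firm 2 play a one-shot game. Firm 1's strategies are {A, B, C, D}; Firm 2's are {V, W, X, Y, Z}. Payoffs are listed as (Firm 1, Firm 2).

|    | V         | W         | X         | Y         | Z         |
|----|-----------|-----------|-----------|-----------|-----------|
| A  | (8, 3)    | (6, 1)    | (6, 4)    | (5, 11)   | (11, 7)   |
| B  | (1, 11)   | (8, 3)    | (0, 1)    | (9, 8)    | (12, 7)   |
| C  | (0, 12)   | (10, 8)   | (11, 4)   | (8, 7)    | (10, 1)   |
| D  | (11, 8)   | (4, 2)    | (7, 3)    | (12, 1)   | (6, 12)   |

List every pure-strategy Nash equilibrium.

None

Check mutual best responses: a cell is a NE iff neither player can gain by unilaterally deviating.
Firm 1's best responses — vs V: D (payoff 11); vs W: C (payoff 10); vs X: C (payoff 11); vs Y: D (payoff 12); vs Z: B (payoff 12).
Firm 2's best responses — vs A: Y (payoff 11); vs B: V (payoff 11); vs C: V (payoff 12); vs D: Z (payoff 12).
No cell has both players best-responding. For instance, Firm 1's best reply to Z is B, but against B Firm 2 prefers V over Z.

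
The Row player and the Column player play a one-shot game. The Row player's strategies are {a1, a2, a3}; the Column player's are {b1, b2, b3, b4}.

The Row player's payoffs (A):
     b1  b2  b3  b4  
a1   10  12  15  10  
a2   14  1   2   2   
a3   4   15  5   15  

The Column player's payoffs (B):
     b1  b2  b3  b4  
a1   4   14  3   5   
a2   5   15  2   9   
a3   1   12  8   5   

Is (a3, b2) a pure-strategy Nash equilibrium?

Holding the Column player at b2: the Row player gets 15 from a3, versus 12 from a1, 1 from a2. No profitable deviation for the Row player.
Holding the Row player at a3: the Column player gets 12 from b2, versus 1 from b1, 8 from b3, 5 from b4. No profitable deviation for the Column player either.

Yes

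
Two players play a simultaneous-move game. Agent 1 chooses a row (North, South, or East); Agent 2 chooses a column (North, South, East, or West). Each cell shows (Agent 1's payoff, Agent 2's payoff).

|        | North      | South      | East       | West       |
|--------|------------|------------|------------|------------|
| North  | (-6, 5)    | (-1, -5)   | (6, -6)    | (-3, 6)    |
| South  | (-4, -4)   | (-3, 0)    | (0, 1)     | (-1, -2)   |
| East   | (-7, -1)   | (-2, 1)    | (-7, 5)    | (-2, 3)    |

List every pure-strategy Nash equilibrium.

No pure-strategy Nash equilibrium

Check mutual best responses: a cell is a NE iff neither player can gain by unilaterally deviating.
Agent 1's best responses — vs North: South (payoff -4); vs South: North (payoff -1); vs East: North (payoff 6); vs West: South (payoff -1).
Agent 2's best responses — vs North: West (payoff 6); vs South: East (payoff 1); vs East: East (payoff 5).
No cell has both players best-responding. For instance, Agent 1's best reply to East is North, but against North Agent 2 prefers West over East.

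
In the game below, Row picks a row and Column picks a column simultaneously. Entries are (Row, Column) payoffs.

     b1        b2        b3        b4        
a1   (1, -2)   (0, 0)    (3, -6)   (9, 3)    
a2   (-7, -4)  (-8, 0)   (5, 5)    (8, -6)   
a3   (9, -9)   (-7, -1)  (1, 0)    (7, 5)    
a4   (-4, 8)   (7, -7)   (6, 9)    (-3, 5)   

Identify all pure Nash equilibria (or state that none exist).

(a1, b4) and (a4, b3)

A profile is a Nash equilibrium when each player is best-responding to the other.
Row's best responses — vs b1: a3 (payoff 9); vs b2: a4 (payoff 7); vs b3: a4 (payoff 6); vs b4: a1 (payoff 9).
Column's best responses — vs a1: b4 (payoff 3); vs a2: b3 (payoff 5); vs a3: b4 (payoff 5); vs a4: b3 (payoff 9).
Mutual best responses occur at (a1, b4) and (a4, b3); at each, neither player gains by switching.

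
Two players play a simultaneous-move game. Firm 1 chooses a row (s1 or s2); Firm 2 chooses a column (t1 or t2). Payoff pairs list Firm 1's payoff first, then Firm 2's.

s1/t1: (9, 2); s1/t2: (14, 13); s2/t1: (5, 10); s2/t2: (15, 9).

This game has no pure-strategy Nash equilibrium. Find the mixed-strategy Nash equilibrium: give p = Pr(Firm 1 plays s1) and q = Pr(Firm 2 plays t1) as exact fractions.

In a mixed NE each player is indifferent between their pure strategies, so the opponent's mix sets the indifference.
Firm 2 indifferent between t1 and t2: p·2 + (1−p)·10 = p·13 + (1−p)·9 ⟹ 10 + (-8)p = 9 + 4p ⟹ p = 1/12.
Firm 1 indifferent between s1 and s2: q·9 + (1−q)·14 = q·5 + (1−q)·15 ⟹ 14 + (-5)q = 15 + (-10)q ⟹ q = 1/5.

p = 1/12, q = 1/5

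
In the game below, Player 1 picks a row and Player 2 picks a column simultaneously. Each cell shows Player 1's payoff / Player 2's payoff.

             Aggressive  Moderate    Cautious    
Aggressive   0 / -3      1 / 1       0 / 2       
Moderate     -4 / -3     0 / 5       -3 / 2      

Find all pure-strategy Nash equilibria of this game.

Check mutual best responses: a cell is a NE iff neither player can gain by unilaterally deviating.
Player 1's best responses — vs Aggressive: Aggressive (payoff 0); vs Moderate: Aggressive (payoff 1); vs Cautious: Aggressive (payoff 0).
Player 2's best responses — vs Aggressive: Cautious (payoff 2); vs Moderate: Moderate (payoff 5).
The only mutual best response is (Aggressive, Cautious); neither player gains by switching there.

(Aggressive, Cautious)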